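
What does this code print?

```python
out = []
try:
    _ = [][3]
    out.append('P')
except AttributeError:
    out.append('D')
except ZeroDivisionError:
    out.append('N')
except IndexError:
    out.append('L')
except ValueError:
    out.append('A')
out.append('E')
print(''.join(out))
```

Execution trace: 'L' (except IndexError) → 'E' (after the try/except). Output: LE

Answer: LE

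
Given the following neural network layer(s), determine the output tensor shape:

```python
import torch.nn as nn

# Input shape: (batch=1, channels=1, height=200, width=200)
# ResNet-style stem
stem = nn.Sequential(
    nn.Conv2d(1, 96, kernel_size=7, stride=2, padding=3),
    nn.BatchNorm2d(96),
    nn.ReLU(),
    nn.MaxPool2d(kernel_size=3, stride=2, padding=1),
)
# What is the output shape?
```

Input: (1, 1, 200, 200) -> after Conv2d 7x7 stride=2: (1, 96, 100, 100) -> Output: (1, 96, 50, 50)

Answer: (1, 96, 50, 50)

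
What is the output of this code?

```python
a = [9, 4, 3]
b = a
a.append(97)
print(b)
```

Key concept: basic list aliasing.
Step by step:
`a = [9, 4, 3]` → a = [9, 4, 3]
`b = a` → b = [9, 4, 3] (same object as a)
`a.append(97)` → a = [9, 4, 3, 97] (same object as b); b = [9, 4, 3, 97] (same object as a)
`print(b)` → prints [9, 4, 3, 97]

Answer: [9, 4, 3, 97]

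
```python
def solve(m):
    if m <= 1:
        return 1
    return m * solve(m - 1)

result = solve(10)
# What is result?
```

solve(10) = 10 * 9 * 8 * 7 * 6 * 5 * 4 * 3 * 2 * 1 = 3628800

Answer: 3628800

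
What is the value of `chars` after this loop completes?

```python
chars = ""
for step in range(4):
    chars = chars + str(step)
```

Concatenate digits 0 to 3
`chars` takes the values: "" → "0" → "01" → "012" → "0123"

Answer: "0123"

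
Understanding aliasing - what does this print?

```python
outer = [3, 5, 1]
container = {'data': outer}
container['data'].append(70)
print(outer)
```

Key concept: dict holds reference to list.
Step by step:
`outer = [3, 5, 1]` → outer = [3, 5, 1]
`container = {'data': outer}` → container = {'data': [3, 5, 1]}
`container['data'].append(70)` → outer = [3, 5, 1, 70]; container = {'data': [3, 5, 1, 70]}
`print(outer)` → prints [3, 5, 1, 70]

Answer: [3, 5, 1, 70]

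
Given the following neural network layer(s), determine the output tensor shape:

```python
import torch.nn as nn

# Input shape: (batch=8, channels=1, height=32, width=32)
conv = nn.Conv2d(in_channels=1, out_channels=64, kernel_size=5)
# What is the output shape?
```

Input: (8, 1, 32, 32) -> Output: (8, 64, 28, 28)

Answer: (8, 64, 28, 28)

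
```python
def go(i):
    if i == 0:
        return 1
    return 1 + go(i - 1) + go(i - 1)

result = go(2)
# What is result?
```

go(i) = 1 + 2·go(i-1), go(0)=1. Closed form: (1+1)·2^2 - 1 = 7.

Answer: 7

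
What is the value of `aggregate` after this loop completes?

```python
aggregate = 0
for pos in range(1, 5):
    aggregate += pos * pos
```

Sum of squares 1² to 4² = 30
`aggregate` takes the values: 0 → 1 → 5 → 14 → 30

Answer: 30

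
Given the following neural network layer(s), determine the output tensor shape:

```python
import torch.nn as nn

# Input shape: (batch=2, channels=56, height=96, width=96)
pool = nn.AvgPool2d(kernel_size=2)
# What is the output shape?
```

Input: (2, 56, 96, 96) -> Output: (2, 56, 48, 48)

Answer: (2, 56, 48, 48)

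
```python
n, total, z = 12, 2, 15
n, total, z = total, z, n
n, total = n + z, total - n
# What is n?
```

Trace:
`n, total, z = 12, 2, 15` → n = 12; total = 2; z = 15
`n, total, z = total, z, n` → n = 2; total = 15; z = 12
`n, total = n + z, total - n` → n = 14; total = 13
So n = 14

Answer: 14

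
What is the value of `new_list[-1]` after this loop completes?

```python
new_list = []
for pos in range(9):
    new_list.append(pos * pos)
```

Last element of squares 0 to 8
`new_list` takes the values: [] → [0] → [0, 1] → [0, 1, 4] → [0, 1, 4, 9] → [0, 1, 4, 9, 16] → [0, 1, 4, 9, 16, 25] → [0, 1, 4, 9, 16, 25, 36] → [0, 1, 4, 9, 16, 25, 36, 49] → [0, 1, 4, 9, 16, 25, 36, 49, 64]
So `new_list[-1]` = 64

Answer: 64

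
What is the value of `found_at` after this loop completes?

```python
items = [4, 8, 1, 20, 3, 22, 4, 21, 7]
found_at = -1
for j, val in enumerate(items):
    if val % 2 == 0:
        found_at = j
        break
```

First even number index in [4, 8, 1, 20, 3, 22, 4, 21, 7]
`found_at` takes the values: -1 → 0

Answer: 0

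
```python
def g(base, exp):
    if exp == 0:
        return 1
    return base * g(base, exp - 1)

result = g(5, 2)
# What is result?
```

g(5, 2) = 5 * 5 = 25

Answer: 25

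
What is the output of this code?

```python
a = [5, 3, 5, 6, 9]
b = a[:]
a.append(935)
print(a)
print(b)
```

Key concept: slice [:] creates copy.
Step by step:
`a = [5, 3, 5, 6, 9]` → a = [5, 3, 5, 6, 9]
`b = a[:]` → b = [5, 3, 5, 6, 9]
`a.append(935)` → a = [5, 3, 5, 6, 9, 935]
`print(a)` → prints [5, 3, 5, 6, 9, 935]
`print(b)` → prints [5, 3, 5, 6, 9]

Answer:
[5, 3, 5, 6, 9, 935]
[5, 3, 5, 6, 9]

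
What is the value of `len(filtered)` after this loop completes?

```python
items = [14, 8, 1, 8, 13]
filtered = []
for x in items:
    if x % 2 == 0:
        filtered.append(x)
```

Count even numbers in [14, 8, 1, 8, 13]
`filtered` takes the values: [] → [14] → [14, 8] → [14, 8, 8]
So `len(filtered)` = 3

Answer: 3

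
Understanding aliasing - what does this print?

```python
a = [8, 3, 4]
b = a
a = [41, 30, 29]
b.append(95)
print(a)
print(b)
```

Key concept: rebinding vs mutation: a is rebound to a new list, b still points at the original.
Step by step:
`a = [8, 3, 4]` → a = [8, 3, 4]
`b = a` → b = [8, 3, 4] (same object as a)
`a = [41, 30, 29]` → a = [41, 30, 29]
`b.append(95)` → b = [8, 3, 4, 95]
`print(a)` → prints [41, 30, 29]
`print(b)` → prints [8, 3, 4, 95]

Answer:
[41, 30, 29]
[8, 3, 4, 95]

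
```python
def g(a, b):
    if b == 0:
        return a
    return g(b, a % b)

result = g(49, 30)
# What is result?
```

g(49, 30) -> g(30, 19) -> g(19, 11) -> g(11, 8) -> g(8, 3) -> g(3, 2) -> g(2, 1) -> g(1, 0) -> 1

Answer: 1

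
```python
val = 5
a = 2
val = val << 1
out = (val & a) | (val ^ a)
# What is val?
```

Trace:
`val = 5` → val = 5
`a = 2` → a = 2
`val = val << 1` → val = 10
`out = (val & a) | (val ^ a)` → out = 10
So val = 10

Answer: 10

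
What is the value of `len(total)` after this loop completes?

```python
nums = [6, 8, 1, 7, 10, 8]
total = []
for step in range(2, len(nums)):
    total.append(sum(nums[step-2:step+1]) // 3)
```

Number of 3-element averages
`total` takes the values: [] → [5] → [5, 5] → [5, 5, 6] → [5, 5, 6, 8]
So `len(total)` = 4

Answer: 4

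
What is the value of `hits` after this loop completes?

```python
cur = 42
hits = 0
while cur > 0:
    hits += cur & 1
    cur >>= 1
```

Count set bits in 42 (binary: 0b101010)
`hits` takes the values: 0 → 1 → 2 → 3

Answer: 3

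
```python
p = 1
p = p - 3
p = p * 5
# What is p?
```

Trace:
`p = 1` → p = 1
`p = p - 3` → p = -2
`p = p * 5` → p = -10
So p = -10

Answer: -10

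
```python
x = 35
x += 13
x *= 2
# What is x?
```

Trace:
`x = 35` → x = 35
`x += 13` → x = 48
`x *= 2` → x = 96
So x = 96

Answer: 96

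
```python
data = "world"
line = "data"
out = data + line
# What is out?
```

Trace:
`data = "world"` → data = 'world'
`line = "data"` → line = 'data'
`out = data + line` → out = 'worlddata'
So out = 'worlddata'

Answer: 'worlddata'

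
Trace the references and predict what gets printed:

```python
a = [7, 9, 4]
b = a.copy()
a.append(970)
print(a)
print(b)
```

Key concept: list.copy() creates independent copy.
Step by step:
`a = [7, 9, 4]` → a = [7, 9, 4]
`b = a.copy()` → b = [7, 9, 4]
`a.append(970)` → a = [7, 9, 4, 970]
`print(a)` → prints [7, 9, 4, 970]
`print(b)` → prints [7, 9, 4]

Answer:
[7, 9, 4, 970]
[7, 9, 4]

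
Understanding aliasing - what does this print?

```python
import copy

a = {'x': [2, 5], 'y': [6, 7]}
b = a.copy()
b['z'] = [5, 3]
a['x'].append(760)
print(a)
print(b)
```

Key concept: shallow copy of dict with mutable values.
Step by step:
`a = {'x': [2, 5], 'y': [6, 7]}` → a = {'x': [2, 5], 'y': [6, 7]}
`b = a.copy()` → b = {'x': [2, 5], 'y': [6, 7]}
`b['z'] = [5, 3]` → b = {'x': [2, 5], 'y': [6, 7], 'z': [5, 3]}
`a['x'].append(760)` → a = {'x': [2, 5, 760], 'y': [6, 7]}; b = {'x': [2, 5, 760], 'y': [6, 7], 'z': [5, 3]}
`print(a)` → prints {'x': [2, 5, 760], 'y': [6, 7]}
`print(b)` → prints {'x': [2, 5, 760], 'y': [6, 7], 'z': [5, 3]}

Answer:
{'x': [2, 5, 760], 'y': [6, 7]}
{'x': [2, 5, 760], 'y': [6, 7], 'z': [5, 3]}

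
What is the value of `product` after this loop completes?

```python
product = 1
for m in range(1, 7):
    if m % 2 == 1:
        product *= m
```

Product of odd numbers 1 to 6
`product` takes the values: 1 → 3 → 15

Answer: 15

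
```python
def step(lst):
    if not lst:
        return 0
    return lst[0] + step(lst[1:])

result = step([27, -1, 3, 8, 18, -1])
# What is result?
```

27 + (-1) + 3 + 8 + 18 + (-1) + 0 = 54

Answer: 54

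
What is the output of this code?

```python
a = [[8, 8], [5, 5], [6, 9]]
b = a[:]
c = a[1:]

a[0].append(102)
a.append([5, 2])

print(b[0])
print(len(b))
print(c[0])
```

Key concept: slice with nested mutation.
Step by step:
`a = [[8, 8], [5, 5], [6, 9]]` → a = [[8, 8], [5, 5], [6, 9]]
`b = a[:]` → b = [[8, 8], [5, 5], [6, 9]]
`c = a[1:]` → c = [[5, 5], [6, 9]]
`a[0].append(102)` → a = [[8, 8, 102], [5, 5], [6, 9]]; b = [[8, 8, 102], [5, 5], [6, 9]]
`a.append([5, 2])` → a = [[8, 8, 102], [5, 5], [6, 9], [5, 2]]
`print(b[0])` → prints [8, 8, 102]
`print(len(b))` → prints 3
`print(c[0])` → prints [5, 5]

Answer:
[8, 8, 102]
3
[5, 5]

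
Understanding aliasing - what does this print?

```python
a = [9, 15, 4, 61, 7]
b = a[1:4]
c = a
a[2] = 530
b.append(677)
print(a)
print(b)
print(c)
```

Key concept: slice vs alias.
Step by step:
`a = [9, 15, 4, 61, 7]` → a = [9, 15, 4, 61, 7]
`b = a[1:4]` → b = [15, 4, 61]
`c = a` → c = [9, 15, 4, 61, 7] (same object as a)
`a[2] = 530` → a = [9, 15, 530, 61, 7] (same object as c); c = [9, 15, 530, 61, 7] (same object as a)
`b.append(677)` → b = [15, 4, 61, 677]
`print(a)` → prints [9, 15, 530, 61, 7]
`print(b)` → prints [15, 4, 61, 677]
`print(c)` → prints [9, 15, 530, 61, 7]

Answer:
[9, 15, 530, 61, 7]
[15, 4, 61, 677]
[9, 15, 530, 61, 7]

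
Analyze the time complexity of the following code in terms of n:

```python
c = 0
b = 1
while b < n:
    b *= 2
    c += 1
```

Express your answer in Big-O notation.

Each loop level contributes: log n. Multiplying the contributions gives O(log n).

Answer: O(log n)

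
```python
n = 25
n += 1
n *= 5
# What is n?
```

Trace:
`n = 25` → n = 25
`n += 1` → n = 26
`n *= 5` → n = 130
So n = 130

Answer: 130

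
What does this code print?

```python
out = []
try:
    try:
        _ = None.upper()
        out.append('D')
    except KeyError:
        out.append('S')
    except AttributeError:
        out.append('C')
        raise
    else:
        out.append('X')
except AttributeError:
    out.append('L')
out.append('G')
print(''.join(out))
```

Execution trace: 'C' (except AttributeError) → 'L' (outer except AttributeError) → 'G' (after the try/except). Output: CLG

Answer: CLG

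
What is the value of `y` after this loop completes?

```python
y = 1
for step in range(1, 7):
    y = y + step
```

Start at 1, add 1 through 6
`y` takes the values: 1 → 2 → 4 → 7 → 11 → 16 → 22

Answer: 22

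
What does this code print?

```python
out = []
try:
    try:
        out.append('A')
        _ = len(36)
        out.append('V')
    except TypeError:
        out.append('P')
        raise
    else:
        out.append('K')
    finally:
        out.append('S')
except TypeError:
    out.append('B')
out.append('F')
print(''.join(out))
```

Execution trace: 'A' (try body) → 'P' (except TypeError) → 'S' (finally) → 'B' (outer except TypeError) → 'F' (after the try/except). Output: APSBF

Answer: APSBF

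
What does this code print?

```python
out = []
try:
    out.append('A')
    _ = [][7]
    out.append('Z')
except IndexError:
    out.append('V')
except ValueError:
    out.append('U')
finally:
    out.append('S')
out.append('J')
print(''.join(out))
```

Execution trace: 'A' (try body) → 'V' (except IndexError) → 'S' (finally) → 'J' (after the try/except). Output: AVSJ

Answer: AVSJ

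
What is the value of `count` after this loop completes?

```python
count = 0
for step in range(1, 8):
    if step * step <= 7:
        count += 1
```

Count numbers where step² ≤ 7
`count` takes the values: 0 → 1 → 2

Answer: 2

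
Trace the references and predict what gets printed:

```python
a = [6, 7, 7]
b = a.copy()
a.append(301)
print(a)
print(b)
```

Key concept: list.copy() creates independent copy.
Step by step:
`a = [6, 7, 7]` → a = [6, 7, 7]
`b = a.copy()` → b = [6, 7, 7]
`a.append(301)` → a = [6, 7, 7, 301]
`print(a)` → prints [6, 7, 7, 301]
`print(b)` → prints [6, 7, 7]

Answer:
[6, 7, 7, 301]
[6, 7, 7]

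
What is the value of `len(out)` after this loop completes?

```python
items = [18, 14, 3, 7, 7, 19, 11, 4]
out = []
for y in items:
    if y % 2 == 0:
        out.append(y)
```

Count even numbers in [18, 14, 3, 7, 7, 19, 11, 4]
`out` takes the values: [] → [18] → [18, 14] → [18, 14, 4]
So `len(out)` = 3

Answer: 3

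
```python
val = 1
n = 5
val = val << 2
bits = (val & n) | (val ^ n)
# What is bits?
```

Trace:
`val = 1` → val = 1
`n = 5` → n = 5
`val = val << 2` → val = 4
`bits = (val & n) | (val ^ n)` → bits = 5
So bits = 5

Answer: 5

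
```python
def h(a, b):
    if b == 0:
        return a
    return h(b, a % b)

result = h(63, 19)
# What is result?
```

h(63, 19) -> h(19, 6) -> h(6, 1) -> h(1, 0) -> 1

Answer: 1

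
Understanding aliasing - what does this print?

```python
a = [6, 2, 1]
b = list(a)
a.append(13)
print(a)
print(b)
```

Key concept: list() constructor creates copy.
Step by step:
`a = [6, 2, 1]` → a = [6, 2, 1]
`b = list(a)` → b = [6, 2, 1]
`a.append(13)` → a = [6, 2, 1, 13]
`print(a)` → prints [6, 2, 1, 13]
`print(b)` → prints [6, 2, 1]

Answer:
[6, 2, 1, 13]
[6, 2, 1]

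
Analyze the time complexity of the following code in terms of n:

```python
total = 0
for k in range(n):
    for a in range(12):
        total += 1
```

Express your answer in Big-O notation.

Each loop level contributes: n × 1. Multiplying the contributions gives O(n).

Answer: O(n)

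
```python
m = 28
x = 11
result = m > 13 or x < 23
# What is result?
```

Trace:
`m = 28` → m = 28
`x = 11` → x = 11
`result = m > 13 or x < 23` → result = True
So result = True

Answer: True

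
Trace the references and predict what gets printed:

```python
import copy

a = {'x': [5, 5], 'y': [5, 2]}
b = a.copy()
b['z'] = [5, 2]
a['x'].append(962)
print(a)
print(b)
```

Key concept: shallow copy of dict with mutable values.
Step by step:
`a = {'x': [5, 5], 'y': [5, 2]}` → a = {'x': [5, 5], 'y': [5, 2]}
`b = a.copy()` → b = {'x': [5, 5], 'y': [5, 2]}
`b['z'] = [5, 2]` → b = {'x': [5, 5], 'y': [5, 2], 'z': [5, 2]}
`a['x'].append(962)` → a = {'x': [5, 5, 962], 'y': [5, 2]}; b = {'x': [5, 5, 962], 'y': [5, 2], 'z': [5, 2]}
`print(a)` → prints {'x': [5, 5, 962], 'y': [5, 2]}
`print(b)` → prints {'x': [5, 5, 962], 'y': [5, 2], 'z': [5, 2]}

Answer:
{'x': [5, 5, 962], 'y': [5, 2]}
{'x': [5, 5, 962], 'y': [5, 2], 'z': [5, 2]}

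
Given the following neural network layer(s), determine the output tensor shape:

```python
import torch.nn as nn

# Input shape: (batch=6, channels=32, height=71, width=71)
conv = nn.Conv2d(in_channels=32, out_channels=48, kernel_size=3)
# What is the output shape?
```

Input: (6, 32, 71, 71) -> Output: (6, 48, 69, 69)

Answer: (6, 48, 69, 69)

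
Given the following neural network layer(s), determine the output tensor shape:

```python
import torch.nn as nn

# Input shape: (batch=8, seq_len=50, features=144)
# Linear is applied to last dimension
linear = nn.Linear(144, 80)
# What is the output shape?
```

Input: (8, 50, 144) -> Output: (8, 50, 80)

Answer: (8, 50, 80)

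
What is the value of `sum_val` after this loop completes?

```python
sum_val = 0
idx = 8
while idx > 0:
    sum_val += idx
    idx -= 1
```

Sum 8 down to 1
`sum_val` takes the values: 0 → 8 → 15 → 21 → 26 → 30 → 33 → 35 → 36

Answer: 36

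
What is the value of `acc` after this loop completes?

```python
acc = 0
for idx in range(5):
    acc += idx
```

Sum of 0 to 4 = 10
`acc` takes the values: 0 → 1 → 3 → 6 → 10

Answer: 10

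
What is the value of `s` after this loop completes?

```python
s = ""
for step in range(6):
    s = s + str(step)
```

Concatenate digits 0 to 5
`s` takes the values: "" → "0" → "01" → "012" → "0123" → "01234" → "012345"

Answer: "012345"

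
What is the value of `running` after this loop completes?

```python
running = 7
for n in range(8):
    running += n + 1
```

Start at 7, add 1 to 8 = 43
`running` takes the values: 7 → 8 → 10 → 13 → 17 → 22 → 28 → 35 → 43

Answer: 43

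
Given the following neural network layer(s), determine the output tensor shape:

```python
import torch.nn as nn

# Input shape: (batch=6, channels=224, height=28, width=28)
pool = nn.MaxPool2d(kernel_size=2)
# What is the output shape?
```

Input: (6, 224, 28, 28) -> Output: (6, 224, 14, 14)

Answer: (6, 224, 14, 14)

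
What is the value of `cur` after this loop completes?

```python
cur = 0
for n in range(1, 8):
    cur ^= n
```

XOR of 1 to 7
`cur` takes the values: 0 → 1 → 3 → 0 → 4 → 1 → 7 → 0

Answer: 0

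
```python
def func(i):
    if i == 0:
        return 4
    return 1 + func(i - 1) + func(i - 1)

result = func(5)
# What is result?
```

func(i) = 1 + 2·func(i-1), func(0)=4. Closed form: (4+1)·2^5 - 1 = 159.

Answer: 159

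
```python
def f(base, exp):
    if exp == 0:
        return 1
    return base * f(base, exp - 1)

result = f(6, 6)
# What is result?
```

f(6, 6) = 6 * 6 * 6 * 6 * 6 * 6 = 46656

Answer: 46656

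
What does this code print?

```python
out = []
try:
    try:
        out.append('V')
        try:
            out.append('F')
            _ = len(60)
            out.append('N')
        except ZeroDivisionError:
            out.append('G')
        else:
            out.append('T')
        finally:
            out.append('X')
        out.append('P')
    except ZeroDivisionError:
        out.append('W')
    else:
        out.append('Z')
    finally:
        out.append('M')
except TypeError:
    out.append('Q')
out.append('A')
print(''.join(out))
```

Execution trace: 'V' (try body) → 'F' (inner try body) → 'X' (inner finally) → 'M' (finally) → 'Q' (outer except TypeError) → 'A' (after the try/except). Output: VFXMQA

Answer: VFXMQA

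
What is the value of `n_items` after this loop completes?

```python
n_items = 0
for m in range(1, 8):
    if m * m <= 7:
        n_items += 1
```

Count numbers where m² ≤ 7
`n_items` takes the values: 0 → 1 → 2

Answer: 2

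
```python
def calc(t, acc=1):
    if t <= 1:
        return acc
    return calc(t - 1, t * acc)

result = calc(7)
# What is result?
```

Accumulator trace (n, acc): (7, 1) -> (6, 7) -> (5, 42) -> (4, 210) -> (3, 840) -> (2, 2520) -> (1, 5040) -> return 5040

Answer: 5040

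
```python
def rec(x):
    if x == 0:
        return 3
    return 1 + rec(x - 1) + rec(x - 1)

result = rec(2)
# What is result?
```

rec(x) = 1 + 2·rec(x-1), rec(0)=3. Closed form: (3+1)·2^2 - 1 = 15.

Answer: 15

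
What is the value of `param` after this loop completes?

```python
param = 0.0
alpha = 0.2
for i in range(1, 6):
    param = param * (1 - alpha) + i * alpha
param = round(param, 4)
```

Moving average with lr=0.2
`param` takes the values: 0.0 → 0.2 → 0.56 → 1.048 → 1.6384 → 2.31072 → 2.3107

Answer: 2.3107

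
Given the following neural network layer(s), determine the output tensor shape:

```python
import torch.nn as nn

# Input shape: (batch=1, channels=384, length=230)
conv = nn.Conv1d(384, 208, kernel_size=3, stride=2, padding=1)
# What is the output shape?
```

Input: (1, 384, 230) -> Output: (1, 208, 115)

Answer: (1, 208, 115)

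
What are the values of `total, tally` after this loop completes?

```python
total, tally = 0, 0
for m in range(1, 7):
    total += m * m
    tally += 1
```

Sum of squares and count
`total, tally` takes the values: (0, 0) → (1, 0) → (1, 1) → (5, 1) → (5, 2) → (14, 2) → (14, 3) → (30, 3) → (30, 4) → (55, 4) → (55, 5) → (91, 5) → (91, 6)

Answer: 91, 6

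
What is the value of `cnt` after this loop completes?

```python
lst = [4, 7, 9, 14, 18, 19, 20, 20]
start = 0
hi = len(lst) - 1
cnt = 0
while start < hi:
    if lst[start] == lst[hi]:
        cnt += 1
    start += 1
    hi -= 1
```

Count matching pairs from ends
`cnt` takes the values: 0

Answer: 0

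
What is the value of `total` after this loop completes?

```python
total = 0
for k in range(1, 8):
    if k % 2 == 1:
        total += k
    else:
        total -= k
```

Add odd, subtract even
`total` takes the values: 0 → 1 → -1 → 2 → -2 → 3 → -3 → 4

Answer: 4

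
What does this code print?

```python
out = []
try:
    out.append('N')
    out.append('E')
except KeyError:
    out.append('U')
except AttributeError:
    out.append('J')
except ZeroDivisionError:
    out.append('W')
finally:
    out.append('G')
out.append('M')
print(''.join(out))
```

Execution trace: 'N' (try body) → 'E' (try body, no exception) → 'G' (finally) → 'M' (after the try/except). Output: NEGM

Answer: NEGM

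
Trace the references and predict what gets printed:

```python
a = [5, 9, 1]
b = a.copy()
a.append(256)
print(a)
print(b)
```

Key concept: list.copy() creates independent copy.
Step by step:
`a = [5, 9, 1]` → a = [5, 9, 1]
`b = a.copy()` → b = [5, 9, 1]
`a.append(256)` → a = [5, 9, 1, 256]
`print(a)` → prints [5, 9, 1, 256]
`print(b)` → prints [5, 9, 1]

Answer:
[5, 9, 1, 256]
[5, 9, 1]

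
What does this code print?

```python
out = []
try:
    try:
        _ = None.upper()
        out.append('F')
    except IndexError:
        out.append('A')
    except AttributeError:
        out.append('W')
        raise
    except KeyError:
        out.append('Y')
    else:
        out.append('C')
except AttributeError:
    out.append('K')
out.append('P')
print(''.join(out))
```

Execution trace: 'W' (inner except AttributeError) → 'K' (outer except AttributeError) → 'P' (after the try/except). Output: WKP

Answer: WKP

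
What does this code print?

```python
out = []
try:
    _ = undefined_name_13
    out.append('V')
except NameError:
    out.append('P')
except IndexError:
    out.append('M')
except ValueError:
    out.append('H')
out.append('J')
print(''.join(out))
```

Execution trace: 'P' (except NameError) → 'J' (after the try/except). Output: PJ

Answer: PJ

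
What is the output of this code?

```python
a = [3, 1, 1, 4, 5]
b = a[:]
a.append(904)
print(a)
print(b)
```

Key concept: slice [:] creates copy.
Step by step:
`a = [3, 1, 1, 4, 5]` → a = [3, 1, 1, 4, 5]
`b = a[:]` → b = [3, 1, 1, 4, 5]
`a.append(904)` → a = [3, 1, 1, 4, 5, 904]
`print(a)` → prints [3, 1, 1, 4, 5, 904]
`print(b)` → prints [3, 1, 1, 4, 5]

Answer:
[3, 1, 1, 4, 5, 904]
[3, 1, 1, 4, 5]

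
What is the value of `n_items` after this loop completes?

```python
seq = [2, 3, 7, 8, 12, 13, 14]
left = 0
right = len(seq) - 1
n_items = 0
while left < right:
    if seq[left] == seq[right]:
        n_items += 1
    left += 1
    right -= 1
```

Count matching pairs from ends
`n_items` takes the values: 0

Answer: 0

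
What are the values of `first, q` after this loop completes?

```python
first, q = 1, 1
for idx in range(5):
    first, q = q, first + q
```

Fibonacci: after 5 iterations
`first, q` takes the values: (1, 1) → (1, 2) → (2, 3) → (3, 5) → (5, 8) → (8, 13)

Answer: 8, 13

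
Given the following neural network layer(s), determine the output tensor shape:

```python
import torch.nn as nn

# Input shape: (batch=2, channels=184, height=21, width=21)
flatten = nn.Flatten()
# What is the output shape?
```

Input: (2, 184, 21, 21) -> Output: (2, 81144)

Answer: (2, 81144)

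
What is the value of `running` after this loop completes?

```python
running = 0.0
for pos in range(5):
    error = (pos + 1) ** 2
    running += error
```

Sum of squared losses 1² + 2² + ... + 5²
`running` takes the values: 0.0 → 1.0 → 5.0 → 14.0 → 30.0 → 55.0

Answer: 55.0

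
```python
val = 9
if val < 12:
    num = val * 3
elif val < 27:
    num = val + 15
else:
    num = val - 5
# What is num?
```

Trace:
`val = 9` → val = 9
`if val < 12: ...` → val < 12 is True → num = 27
So num = 27

Answer: 27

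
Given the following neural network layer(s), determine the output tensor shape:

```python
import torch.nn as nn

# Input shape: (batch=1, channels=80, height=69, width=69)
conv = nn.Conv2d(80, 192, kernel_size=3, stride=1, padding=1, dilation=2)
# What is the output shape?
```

Input: (1, 80, 69, 69) -> Output: (1, 192, 67, 67)

Answer: (1, 192, 67, 67)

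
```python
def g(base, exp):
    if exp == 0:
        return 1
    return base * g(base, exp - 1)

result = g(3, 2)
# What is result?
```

g(3, 2) = 3 * 3 = 9

Answer: 9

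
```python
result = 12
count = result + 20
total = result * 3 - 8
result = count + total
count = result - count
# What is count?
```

Trace:
`result = 12` → result = 12
`count = result + 20` → count = 32
`total = result * 3 - 8` → total = 28
`result = count + total` → result = 60
`count = result - count` → count = 28
So count = 28

Answer: 28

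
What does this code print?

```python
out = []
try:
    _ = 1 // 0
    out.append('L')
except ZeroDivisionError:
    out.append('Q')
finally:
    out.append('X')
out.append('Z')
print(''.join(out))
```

Execution trace: 'Q' (except ZeroDivisionError) → 'X' (finally) → 'Z' (after the try/except). Output: QXZ

Answer: QXZ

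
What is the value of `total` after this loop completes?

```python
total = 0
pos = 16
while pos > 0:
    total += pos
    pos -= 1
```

Sum 16 down to 1
`total` takes the values: 0 → 16 → 31 → 45 → 58 → 70 → 81 → 91 → 100 → 108 → 115 → 121 → 126 → 130 → 133 → 135 → 136

Answer: 136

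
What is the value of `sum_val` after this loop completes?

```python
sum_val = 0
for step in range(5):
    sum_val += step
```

Sum of 0 to 4 = 10
`sum_val` takes the values: 0 → 1 → 3 → 6 → 10

Answer: 10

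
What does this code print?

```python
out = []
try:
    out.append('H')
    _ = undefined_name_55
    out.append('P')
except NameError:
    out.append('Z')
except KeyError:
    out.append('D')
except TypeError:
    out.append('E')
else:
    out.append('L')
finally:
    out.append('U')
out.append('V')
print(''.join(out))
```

Execution trace: 'H' (try body) → 'Z' (except NameError) → 'U' (finally) → 'V' (after the try/except). Output: HZUV

Answer: HZUV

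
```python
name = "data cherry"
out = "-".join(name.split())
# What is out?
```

Trace:
`name = "data cherry"` → name = 'data cherry'
`out = "-".join(name.split())` → out = 'data-cherry'
So out = 'data-cherry'

Answer: 'data-cherry'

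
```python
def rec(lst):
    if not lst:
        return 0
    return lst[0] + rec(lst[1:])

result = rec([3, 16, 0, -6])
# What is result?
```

3 + 16 + 0 + (-6) + 0 = 13

Answer: 13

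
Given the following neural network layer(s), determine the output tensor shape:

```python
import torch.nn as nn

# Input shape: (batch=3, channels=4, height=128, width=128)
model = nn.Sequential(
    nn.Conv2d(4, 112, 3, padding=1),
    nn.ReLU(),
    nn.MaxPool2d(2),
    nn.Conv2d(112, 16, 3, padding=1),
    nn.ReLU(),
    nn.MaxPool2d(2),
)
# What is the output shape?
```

Input: (3, 4, 128, 128) -> after first Conv2d: (3, 112, 128, 128) -> after first MaxPool2d: (3, 112, 64, 64) -> after second Conv2d: (3, 16, 64, 64) -> Output: (3, 16, 32, 32)

Answer: (3, 16, 32, 32)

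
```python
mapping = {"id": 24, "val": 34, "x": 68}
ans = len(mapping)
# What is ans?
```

Trace:
`mapping = {"id": 24, "val": 34, "x": 68}` → mapping = {'id': 24, 'val': 34, 'x': 68}
`ans = len(mapping)` → ans = 3
So ans = 3

Answer: 3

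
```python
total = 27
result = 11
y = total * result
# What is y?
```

Trace:
`total = 27` → total = 27
`result = 11` → result = 11
`y = total * result` → y = 297
So y = 297

Answer: 297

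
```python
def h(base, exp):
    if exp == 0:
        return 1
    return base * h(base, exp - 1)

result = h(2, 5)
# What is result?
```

h(2, 5) = 2 * 2 * 2 * 2 * 2 = 32

Answer: 32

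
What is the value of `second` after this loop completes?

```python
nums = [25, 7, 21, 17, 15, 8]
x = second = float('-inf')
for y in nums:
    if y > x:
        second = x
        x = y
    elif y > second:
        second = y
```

Second largest (with repeats) in [25, 7, 21, 17, 15, 8]
`second` takes the values: -inf → 7 → 21

Answer: 21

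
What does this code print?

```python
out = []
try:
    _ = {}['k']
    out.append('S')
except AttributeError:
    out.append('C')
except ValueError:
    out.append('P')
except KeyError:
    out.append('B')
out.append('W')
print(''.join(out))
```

Execution trace: 'B' (except KeyError) → 'W' (after the try/except). Output: BW

Answer: BW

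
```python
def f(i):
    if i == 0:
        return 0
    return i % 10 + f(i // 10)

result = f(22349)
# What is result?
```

Sum of digits of 22349: 9 + 4 + 3 + 2 + 2 = 20

Answer: 20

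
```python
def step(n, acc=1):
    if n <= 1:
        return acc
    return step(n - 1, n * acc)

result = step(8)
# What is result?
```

Accumulator trace (n, acc): (8, 1) -> (7, 8) -> (6, 56) -> (5, 336) -> (4, 1680) -> (3, 6720) -> (2, 20160) -> (1, 40320) -> return 40320

Answer: 40320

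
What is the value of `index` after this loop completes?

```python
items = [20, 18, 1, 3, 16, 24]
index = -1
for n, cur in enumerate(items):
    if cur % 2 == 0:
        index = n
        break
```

First even number index in [20, 18, 1, 3, 16, 24]
`index` takes the values: -1 → 0

Answer: 0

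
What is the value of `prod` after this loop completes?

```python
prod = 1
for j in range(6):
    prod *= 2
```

2^6 = 64
`prod` takes the values: 1 → 2 → 4 → 8 → 16 → 32 → 64

Answer: 64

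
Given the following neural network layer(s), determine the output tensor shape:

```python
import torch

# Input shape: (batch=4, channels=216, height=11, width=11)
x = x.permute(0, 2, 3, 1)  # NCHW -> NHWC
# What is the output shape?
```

Input: (4, 216, 11, 11) -> Output: (4, 11, 11, 216)

Answer: (4, 11, 11, 216)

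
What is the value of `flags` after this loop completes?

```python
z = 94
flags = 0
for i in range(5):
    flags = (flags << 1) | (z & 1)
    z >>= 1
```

Reverse lowest 5 bits of 94
`flags` takes the values: 0 → 1 → 3 → 7 → 15

Answer: 15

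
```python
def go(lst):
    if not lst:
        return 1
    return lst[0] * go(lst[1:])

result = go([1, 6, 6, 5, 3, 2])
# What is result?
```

Product over [1, 6, 6, 5, 3, 2] = 1 * 6 * 6 * 5 * 3 * 2 = 1080

Answer: 1080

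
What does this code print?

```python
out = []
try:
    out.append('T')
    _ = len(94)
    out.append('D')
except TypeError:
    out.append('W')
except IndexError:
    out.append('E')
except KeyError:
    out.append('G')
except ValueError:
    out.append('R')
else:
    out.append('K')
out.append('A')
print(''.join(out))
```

Execution trace: 'T' (try body) → 'W' (except TypeError) → 'A' (after the try/except). Output: TWA

Answer: TWA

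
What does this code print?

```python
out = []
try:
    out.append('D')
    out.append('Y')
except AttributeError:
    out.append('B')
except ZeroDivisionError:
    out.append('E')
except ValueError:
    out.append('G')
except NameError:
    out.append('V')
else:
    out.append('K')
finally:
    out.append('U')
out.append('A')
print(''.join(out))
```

Execution trace: 'D' (try body) → 'Y' (try body, no exception) → 'K' (else) → 'U' (finally) → 'A' (after the try/except). Output: DYKUA

Answer: DYKUA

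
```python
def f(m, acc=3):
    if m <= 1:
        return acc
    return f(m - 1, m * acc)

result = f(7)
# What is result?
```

Accumulator trace (n, acc): (7, 3) -> (6, 21) -> (5, 126) -> (4, 630) -> (3, 2520) -> (2, 7560) -> (1, 15120) -> return 15120

Answer: 15120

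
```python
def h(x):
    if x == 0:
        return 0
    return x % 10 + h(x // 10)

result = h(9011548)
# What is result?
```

Sum of digits of 9011548: 8 + 4 + 5 + 1 + 1 + 0 + 9 = 28

Answer: 28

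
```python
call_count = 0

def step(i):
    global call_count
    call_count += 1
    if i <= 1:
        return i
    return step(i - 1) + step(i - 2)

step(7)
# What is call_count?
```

Calls(i) = 1 + Calls(i-1) + Calls(i-2); Calls(0)=Calls(1)=1. For i=7 this gives 41.

Answer: 41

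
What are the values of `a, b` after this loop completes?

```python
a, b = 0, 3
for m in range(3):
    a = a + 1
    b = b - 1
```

a goes 0→3, b goes 3→0
`a, b` takes the values: (0, 3) → (1, 3) → (1, 2) → (2, 2) → (2, 1) → (3, 1) → (3, 0)

Answer: 3, 0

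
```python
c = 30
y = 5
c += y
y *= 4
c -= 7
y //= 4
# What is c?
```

Trace:
`c = 30` → c = 30
`y = 5` → y = 5
`c += y` → c = 35
`y *= 4` → y = 20
`c -= 7` → c = 28
`y //= 4` → y = 5
So c = 28

Answer: 28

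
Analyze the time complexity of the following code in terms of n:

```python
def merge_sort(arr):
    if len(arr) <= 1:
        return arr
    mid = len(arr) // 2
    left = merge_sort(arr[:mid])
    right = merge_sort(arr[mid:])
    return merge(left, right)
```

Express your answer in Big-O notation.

This is Merge sort. Time complexity: O(n log n).

Answer: O(n log n)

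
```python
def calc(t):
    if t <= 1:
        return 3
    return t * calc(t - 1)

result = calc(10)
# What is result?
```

calc(10) = 10 * 9 * 8 * 7 * 6 * 5 * 4 * 3 * 2 * 3 = 10886400

Answer: 10886400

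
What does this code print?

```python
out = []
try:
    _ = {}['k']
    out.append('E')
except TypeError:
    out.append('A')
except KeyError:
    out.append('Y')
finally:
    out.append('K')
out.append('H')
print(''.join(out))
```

Execution trace: 'Y' (except KeyError) → 'K' (finally) → 'H' (after the try/except). Output: YKH

Answer: YKH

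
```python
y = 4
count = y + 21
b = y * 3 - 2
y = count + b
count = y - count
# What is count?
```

Trace:
`y = 4` → y = 4
`count = y + 21` → count = 25
`b = y * 3 - 2` → b = 10
`y = count + b` → y = 35
`count = y - count` → count = 10
So count = 10

Answer: 10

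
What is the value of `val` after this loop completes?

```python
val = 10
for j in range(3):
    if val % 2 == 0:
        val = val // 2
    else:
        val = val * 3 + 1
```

Collatz-style transformation from 10
`val` takes the values: 10 → 5 → 16 → 8

Answer: 8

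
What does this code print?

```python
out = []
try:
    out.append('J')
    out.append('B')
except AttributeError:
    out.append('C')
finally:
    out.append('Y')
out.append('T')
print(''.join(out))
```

Execution trace: 'J' (try body) → 'B' (try body, no exception) → 'Y' (finally) → 'T' (after the try/except). Output: JBYT

Answer: JBYT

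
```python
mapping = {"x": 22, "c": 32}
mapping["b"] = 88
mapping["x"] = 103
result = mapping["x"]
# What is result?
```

Trace:
`mapping = {"x": 22, "c": 32}` → mapping = {'x': 22, 'c': 32}
`mapping["b"] = 88` → mapping = {'x': 22, 'c': 32, 'b': 88}
`mapping["x"] = 103` → mapping = {'x': 103, 'c': 32, 'b': 88}
`result = mapping["x"]` → result = 103
So result = 103

Answer: 103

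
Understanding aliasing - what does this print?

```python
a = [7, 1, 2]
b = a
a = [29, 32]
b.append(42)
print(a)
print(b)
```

Key concept: rebinding vs mutation: a is rebound to a new list, b still points at the original.
Step by step:
`a = [7, 1, 2]` → a = [7, 1, 2]
`b = a` → b = [7, 1, 2] (same object as a)
`a = [29, 32]` → a = [29, 32]
`b.append(42)` → b = [7, 1, 2, 42]
`print(a)` → prints [29, 32]
`print(b)` → prints [7, 1, 2, 42]

Answer:
[29, 32]
[7, 1, 2, 42]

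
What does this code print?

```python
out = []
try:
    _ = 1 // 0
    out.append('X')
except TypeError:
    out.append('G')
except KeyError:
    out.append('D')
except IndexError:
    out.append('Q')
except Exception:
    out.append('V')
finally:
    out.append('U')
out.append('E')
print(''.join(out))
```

Execution trace: 'V' (except Exception) → 'U' (finally) → 'E' (after the try/except). Output: VUE

Answer: VUE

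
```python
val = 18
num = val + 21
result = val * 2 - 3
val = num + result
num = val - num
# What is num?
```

Trace:
`val = 18` → val = 18
`num = val + 21` → num = 39
`result = val * 2 - 3` → result = 33
`val = num + result` → val = 72
`num = val - num` → num = 33
So num = 33

Answer: 33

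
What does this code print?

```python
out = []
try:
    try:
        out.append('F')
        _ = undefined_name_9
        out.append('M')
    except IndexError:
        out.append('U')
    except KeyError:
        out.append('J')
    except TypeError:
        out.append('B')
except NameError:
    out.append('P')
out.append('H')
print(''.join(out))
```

Execution trace: 'F' (try body) → 'P' (outer except NameError) → 'H' (after the try/except). Output: FPH

Answer: FPH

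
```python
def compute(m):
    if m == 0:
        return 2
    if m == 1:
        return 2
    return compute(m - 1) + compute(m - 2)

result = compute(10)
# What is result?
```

Build up from base cases: compute(0)=2, compute(1)=2, compute(2)=4, compute(3)=6, compute(4)=10, compute(5)=16, compute(6)=26, ..., compute(10)=178

Answer: 178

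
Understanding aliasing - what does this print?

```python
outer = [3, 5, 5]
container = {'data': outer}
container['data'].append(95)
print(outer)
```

Key concept: dict holds reference to list.
Step by step:
`outer = [3, 5, 5]` → outer = [3, 5, 5]
`container = {'data': outer}` → container = {'data': [3, 5, 5]}
`container['data'].append(95)` → outer = [3, 5, 5, 95]; container = {'data': [3, 5, 5, 95]}
`print(outer)` → prints [3, 5, 5, 95]

Answer: [3, 5, 5, 95]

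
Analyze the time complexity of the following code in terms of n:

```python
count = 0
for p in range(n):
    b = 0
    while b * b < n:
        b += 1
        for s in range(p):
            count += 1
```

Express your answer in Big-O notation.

Each loop level contributes: n × √n × n. Multiplying the contributions gives O(n^2√n).

Answer: O(n^2√n)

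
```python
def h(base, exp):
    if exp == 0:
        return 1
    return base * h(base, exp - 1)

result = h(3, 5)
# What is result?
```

h(3, 5) = 3 * 3 * 3 * 3 * 3 = 243

Answer: 243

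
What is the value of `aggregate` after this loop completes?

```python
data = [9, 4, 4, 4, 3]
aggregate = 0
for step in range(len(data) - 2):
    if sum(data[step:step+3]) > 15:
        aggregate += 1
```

Count windows with sum > 15
`aggregate` takes the values: 0 → 1

Answer: 1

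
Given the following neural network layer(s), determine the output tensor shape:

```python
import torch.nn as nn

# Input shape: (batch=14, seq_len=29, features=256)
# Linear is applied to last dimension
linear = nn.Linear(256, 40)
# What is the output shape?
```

Input: (14, 29, 256) -> Output: (14, 29, 40)

Answer: (14, 29, 40)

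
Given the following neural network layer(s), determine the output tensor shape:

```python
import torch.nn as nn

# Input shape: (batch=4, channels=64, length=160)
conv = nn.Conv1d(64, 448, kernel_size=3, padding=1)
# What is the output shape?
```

Input: (4, 64, 160) -> Output: (4, 448, 160)

Answer: (4, 448, 160)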